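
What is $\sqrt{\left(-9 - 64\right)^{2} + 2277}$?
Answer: $\sqrt{7606} \approx 87.212$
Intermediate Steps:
$\sqrt{\left(-9 - 64\right)^{2} + 2277} = \sqrt{\left(-73\right)^{2} + 2277} = \sqrt{5329 + 2277} = \sqrt{7606}$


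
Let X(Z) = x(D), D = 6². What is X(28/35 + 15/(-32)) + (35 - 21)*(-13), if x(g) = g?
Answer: -146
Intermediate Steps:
D = 36
X(Z) = 36
X(28/35 + 15/(-32)) + (35 - 21)*(-13) = 36 + (35 - 21)*(-13) = 36 + 14*(-13) = 36 - 182 = -146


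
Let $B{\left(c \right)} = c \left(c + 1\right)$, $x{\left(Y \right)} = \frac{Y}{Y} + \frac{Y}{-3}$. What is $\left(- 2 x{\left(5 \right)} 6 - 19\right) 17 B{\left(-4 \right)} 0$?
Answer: $0$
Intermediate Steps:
$x{\left(Y \right)} = 1 - \frac{Y}{3}$ ($x{\left(Y \right)} = 1 + Y \left(- \frac{1}{3}\right) = 1 - \frac{Y}{3}$)
$B{\left(c \right)} = c \left(1 + c\right)$
$\left(- 2 x{\left(5 \right)} 6 - 19\right) 17 B{\left(-4 \right)} 0 = \left(- 2 \left(1 - \frac{5}{3}\right) 6 - 19\right) 17 - 4 \left(1 - 4\right) 0 = \left(- 2 \left(1 - \frac{5}{3}\right) 6 - 19\right) 17 \left(-4\right) \left(-3\right) 0 = \left(\left(-2\right) \left(- \frac{2}{3}\right) 6 - 19\right) 17 \cdot 12 \cdot 0 = \left(\frac{4}{3} \cdot 6 - 19\right) 17 \cdot 0 = \left(8 - 19\right) 17 \cdot 0 = \left(-11\right) 17 \cdot 0 = \left(-187\right) 0 = 0$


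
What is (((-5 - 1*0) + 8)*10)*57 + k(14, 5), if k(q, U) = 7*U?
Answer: 1745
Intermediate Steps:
(((-5 - 1*0) + 8)*10)*57 + k(14, 5) = (((-5 - 1*0) + 8)*10)*57 + 7*5 = (((-5 + 0) + 8)*10)*57 + 35 = ((-5 + 8)*10)*57 + 35 = (3*10)*57 + 35 = 30*57 + 35 = 1710 + 35 = 1745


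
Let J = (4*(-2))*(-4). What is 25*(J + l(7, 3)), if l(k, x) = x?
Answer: 875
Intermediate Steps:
J = 32 (J = -8*(-4) = 32)
25*(J + l(7, 3)) = 25*(32 + 3) = 25*35 = 875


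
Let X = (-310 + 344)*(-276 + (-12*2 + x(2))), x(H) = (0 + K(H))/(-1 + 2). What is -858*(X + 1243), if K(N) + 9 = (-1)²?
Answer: 7918482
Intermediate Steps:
K(N) = -8 (K(N) = -9 + (-1)² = -9 + 1 = -8)
x(H) = -8 (x(H) = (0 - 8)/(-1 + 2) = -8/1 = -8*1 = -8)
X = -10472 (X = (-310 + 344)*(-276 + (-12*2 - 8)) = 34*(-276 + (-24 - 8)) = 34*(-276 - 32) = 34*(-308) = -10472)
-858*(X + 1243) = -858*(-10472 + 1243) = -858*(-9229) = 7918482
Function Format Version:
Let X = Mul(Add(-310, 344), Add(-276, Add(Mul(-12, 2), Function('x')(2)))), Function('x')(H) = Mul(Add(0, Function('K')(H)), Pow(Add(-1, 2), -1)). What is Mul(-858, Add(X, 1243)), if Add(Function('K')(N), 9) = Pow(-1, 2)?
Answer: 7918482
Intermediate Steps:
Function('K')(N) = -8 (Function('K')(N) = Add(-9, Pow(-1, 2)) = Add(-9, 1) = -8)
Function('x')(H) = -8 (Function('x')(H) = Mul(Add(0, -8), Pow(Add(-1, 2), -1)) = Mul(-8, Pow(1, -1)) = Mul(-8, 1) = -8)
X = -10472 (X = Mul(Add(-310, 344), Add(-276, Add(Mul(-12, 2), -8))) = Mul(34, Add(-276, Add(-24, -8))) = Mul(34, Add(-276, -32)) = Mul(34, -308) = -10472)
Mul(-858, Add(X, 1243)) = Mul(-858, Add(-10472, 1243)) = Mul(-858, -9229) = 7918482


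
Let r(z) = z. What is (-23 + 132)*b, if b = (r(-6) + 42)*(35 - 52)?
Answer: -66708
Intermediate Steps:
b = -612 (b = (-6 + 42)*(35 - 52) = 36*(-17) = -612)
(-23 + 132)*b = (-23 + 132)*(-612) = 109*(-612) = -66708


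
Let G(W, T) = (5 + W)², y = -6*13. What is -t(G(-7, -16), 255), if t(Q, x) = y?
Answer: 78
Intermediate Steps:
y = -78
t(Q, x) = -78
-t(G(-7, -16), 255) = -1*(-78) = 78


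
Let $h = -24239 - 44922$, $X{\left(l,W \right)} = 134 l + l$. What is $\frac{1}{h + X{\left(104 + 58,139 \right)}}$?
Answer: $- \frac{1}{47291} \approx -2.1146 \cdot 10^{-5}$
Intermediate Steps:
$X{\left(l,W \right)} = 135 l$
$h = -69161$ ($h = -24239 - 44922 = -69161$)
$\frac{1}{h + X{\left(104 + 58,139 \right)}} = \frac{1}{-69161 + 135 \left(104 + 58\right)} = \frac{1}{-69161 + 135 \cdot 162} = \frac{1}{-69161 + 21870} = \frac{1}{-47291} = - \frac{1}{47291}$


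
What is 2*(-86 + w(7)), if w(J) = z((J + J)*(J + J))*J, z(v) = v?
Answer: 2572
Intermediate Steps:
w(J) = 4*J³ (w(J) = ((J + J)*(J + J))*J = ((2*J)*(2*J))*J = (4*J²)*J = 4*J³)
2*(-86 + w(7)) = 2*(-86 + 4*7³) = 2*(-86 + 4*343) = 2*(-86 + 1372) = 2*1286 = 2572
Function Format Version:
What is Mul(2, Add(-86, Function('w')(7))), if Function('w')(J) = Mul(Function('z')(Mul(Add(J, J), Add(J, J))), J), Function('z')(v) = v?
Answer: 2572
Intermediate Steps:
Function('w')(J) = Mul(4, Pow(J, 3)) (Function('w')(J) = Mul(Mul(Add(J, J), Add(J, J)), J) = Mul(Mul(Mul(2, J), Mul(2, J)), J) = Mul(Mul(4, Pow(J, 2)), J) = Mul(4, Pow(J, 3)))
Mul(2, Add(-86, Function('w')(7))) = Mul(2, Add(-86, Mul(4, Pow(7, 3)))) = Mul(2, Add(-86, Mul(4, 343))) = Mul(2, Add(-86, 1372)) = Mul(2, 1286) = 2572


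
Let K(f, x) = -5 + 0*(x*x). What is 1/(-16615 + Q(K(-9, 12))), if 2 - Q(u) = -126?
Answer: -1/16487 ≈ -6.0654e-5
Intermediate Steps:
K(f, x) = -5 (K(f, x) = -5 + 0*x² = -5 + 0 = -5)
Q(u) = 128 (Q(u) = 2 - 1*(-126) = 2 + 126 = 128)
1/(-16615 + Q(K(-9, 12))) = 1/(-16615 + 128) = 1/(-16487) = -1/16487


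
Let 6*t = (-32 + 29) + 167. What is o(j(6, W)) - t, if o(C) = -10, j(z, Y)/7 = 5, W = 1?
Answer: -112/3 ≈ -37.333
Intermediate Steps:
j(z, Y) = 35 (j(z, Y) = 7*5 = 35)
t = 82/3 (t = ((-32 + 29) + 167)/6 = (-3 + 167)/6 = (⅙)*164 = 82/3 ≈ 27.333)
o(j(6, W)) - t = -10 - 1*82/3 = -10 - 82/3 = -112/3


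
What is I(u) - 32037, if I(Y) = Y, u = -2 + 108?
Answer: -31931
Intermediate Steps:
u = 106
I(u) - 32037 = 106 - 32037 = -31931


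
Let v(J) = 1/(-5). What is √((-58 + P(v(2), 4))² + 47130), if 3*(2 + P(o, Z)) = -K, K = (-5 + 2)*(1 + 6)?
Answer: √49939 ≈ 223.47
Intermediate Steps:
K = -21 (K = -3*7 = -21)
v(J) = -⅕
P(o, Z) = 5 (P(o, Z) = -2 + (-1*(-21))/3 = -2 + (⅓)*21 = -2 + 7 = 5)
√((-58 + P(v(2), 4))² + 47130) = √((-58 + 5)² + 47130) = √((-53)² + 47130) = √(2809 + 47130) = √49939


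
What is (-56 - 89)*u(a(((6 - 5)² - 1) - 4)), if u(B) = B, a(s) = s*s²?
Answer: 9280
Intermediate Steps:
a(s) = s³
(-56 - 89)*u(a(((6 - 5)² - 1) - 4)) = (-56 - 89)*(((6 - 5)² - 1) - 4)³ = -145*((1² - 1) - 4)³ = -145*((1 - 1) - 4)³ = -145*(0 - 4)³ = -145*(-4)³ = -145*(-64) = 9280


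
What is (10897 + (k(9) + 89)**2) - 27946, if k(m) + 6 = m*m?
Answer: 9847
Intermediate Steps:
k(m) = -6 + m**2 (k(m) = -6 + m*m = -6 + m**2)
(10897 + (k(9) + 89)**2) - 27946 = (10897 + ((-6 + 9**2) + 89)**2) - 27946 = (10897 + ((-6 + 81) + 89)**2) - 27946 = (10897 + (75 + 89)**2) - 27946 = (10897 + 164**2) - 27946 = (10897 + 26896) - 27946 = 37793 - 27946 = 9847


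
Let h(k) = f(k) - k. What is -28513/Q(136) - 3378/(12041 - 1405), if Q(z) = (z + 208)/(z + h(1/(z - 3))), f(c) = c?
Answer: -2577818905/228674 ≈ -11273.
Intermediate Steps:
h(k) = 0 (h(k) = k - k = 0)
Q(z) = (208 + z)/z (Q(z) = (z + 208)/(z + 0) = (208 + z)/z)
-28513/Q(136) - 3378/(12041 - 1405) = -28513*136/(208 + 136) - 3378/(12041 - 1405) = -28513/((1/136)*344) - 3378/10636 = -28513/43/17 - 3378*1/10636 = -28513*17/43 - 1689/5318 = -484721/43 - 1689/5318 = -2577818905/228674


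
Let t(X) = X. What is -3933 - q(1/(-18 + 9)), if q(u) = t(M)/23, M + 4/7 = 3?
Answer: -633230/161 ≈ -3933.1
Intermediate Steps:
M = 17/7 (M = -4/7 + 3 = 17/7 ≈ 2.4286)
q(u) = 17/161 (q(u) = (17/7)/23 = (17/7)*(1/23) = 17/161)
-3933 - q(1/(-18 + 9)) = -3933 - 1*17/161 = -3933 - 17/161 = -633230/161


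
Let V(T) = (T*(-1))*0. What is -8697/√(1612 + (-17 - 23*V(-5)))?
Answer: -8697*√1595/1595 ≈ -217.77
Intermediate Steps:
V(T) = 0 (V(T) = -T*0 = 0)
-8697/√(1612 + (-17 - 23*V(-5))) = -8697/√(1612 + (-17 - 23*0)) = -8697/√(1612 + (-17 + 0)) = -8697/√(1612 - 17) = -8697*√1595/1595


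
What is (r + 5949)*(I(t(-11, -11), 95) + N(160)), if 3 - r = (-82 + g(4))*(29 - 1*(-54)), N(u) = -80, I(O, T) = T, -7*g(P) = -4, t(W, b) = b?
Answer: 1334610/7 ≈ 1.9066e+5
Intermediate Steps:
g(P) = 4/7 (g(P) = -⅐*(-4) = 4/7)
r = 47331/7 (r = 3 - (-82 + 4/7)*(29 - 1*(-54)) = 3 - (-570)*(29 + 54)/7 = 3 - (-570)*83/7 = 3 - 1*(-47310/7) = 3 + 47310/7 = 47331/7 ≈ 6761.6)
(r + 5949)*(I(t(-11, -11), 95) + N(160)) = (47331/7 + 5949)*(95 - 80) = (88974/7)*15 = 1334610/7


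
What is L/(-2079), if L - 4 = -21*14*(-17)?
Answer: -5002/2079 ≈ -2.4060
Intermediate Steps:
L = 5002 (L = 4 - 21*14*(-17) = 4 - 294*(-17) = 4 + 4998 = 5002)
L/(-2079) = 5002/(-2079) = 5002*(-1/2079) = -5002/2079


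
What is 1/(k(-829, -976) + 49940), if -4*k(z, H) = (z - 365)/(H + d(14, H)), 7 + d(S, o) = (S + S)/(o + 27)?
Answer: 621930/31058995349 ≈ 2.0024e-5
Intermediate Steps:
d(S, o) = -7 + 2*S/(27 + o) (d(S, o) = -7 + (S + S)/(o + 27) = -7 + (2*S)/(27 + o) = -7 + 2*S/(27 + o))
k(z, H) = -(-365 + z)/(4*(H + (-161 - 7*H)/(27 + H))) (k(z, H) = -(z - 365)/(4*(H + (-189 - 7*H + 2*14)/(27 + H))) = -(-365 + z)/(4*(H + (-189 - 7*H + 28)/(27 + H))) = -(-365 + z)/(4*(H + (-161 - 7*H)/(27 + H))))
1/(k(-829, -976) + 49940) = 1/((-365 - 829)*(27 - 976)/(644 + 28*(-976) - 4*(-976)*(27 - 976)) + 49940) = 1/(-1194*(-949)/(644 - 27328 - 4*(-976)*(-949)) + 49940) = 1/(-1194*(-949)/(644 - 27328 - 3704896) + 49940) = 1/(-1194*(-949)/(-3731580) + 49940) = 1/(-1/3731580*(-1194)*(-949) + 49940) = 1/(-188851/621930 + 49940) = 1/(31058995349/621930) = 621930/31058995349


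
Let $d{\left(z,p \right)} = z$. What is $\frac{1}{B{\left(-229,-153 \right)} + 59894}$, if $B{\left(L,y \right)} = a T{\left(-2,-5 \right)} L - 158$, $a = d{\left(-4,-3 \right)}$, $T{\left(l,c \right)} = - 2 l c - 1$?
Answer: $\frac{1}{40500} \approx 2.4691 \cdot 10^{-5}$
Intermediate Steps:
$T{\left(l,c \right)} = -1 - 2 c l$ ($T{\left(l,c \right)} = - 2 c l - 1 = -1 - 2 c l$)
$a = -4$
$B{\left(L,y \right)} = -158 + 84 L$ ($B{\left(L,y \right)} = - 4 \left(-1 - \left(-10\right) \left(-2\right)\right) L - 158 = - 4 \left(-1 - 20\right) L - 158 = \left(-4\right) \left(-21\right) L - 158 = 84 L - 158 = -158 + 84 L$)
$\frac{1}{B{\left(-229,-153 \right)} + 59894} = \frac{1}{\left(-158 + 84 \left(-229\right)\right) + 59894} = \frac{1}{\left(-158 - 19236\right) + 59894} = \frac{1}{-19394 + 59894} = \frac{1}{40500}$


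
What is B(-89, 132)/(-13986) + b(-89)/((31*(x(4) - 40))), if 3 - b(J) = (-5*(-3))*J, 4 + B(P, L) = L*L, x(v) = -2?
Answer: -492787/216783 ≈ -2.2732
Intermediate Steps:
B(P, L) = -4 + L**2 (B(P, L) = -4 + L*L = -4 + L**2)
b(J) = 3 - 15*J (b(J) = 3 - (-5*(-3))*J = 3 - 15*J)
B(-89, 132)/(-13986) + b(-89)/((31*(x(4) - 40))) = (-4 + 132**2)/(-13986) + (3 - 15*(-89))/((31*(-2 - 40))) = (-4 + 17424)*(-1/13986) + (3 + 1335)/((31*(-42))) = 17420*(-1/13986) + 1338/(-1302) = -8710/6993 + 1338*(-1/1302) = -8710/6993 - 223/217 = -492787/216783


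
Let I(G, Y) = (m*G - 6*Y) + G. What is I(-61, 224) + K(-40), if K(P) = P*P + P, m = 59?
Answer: -3444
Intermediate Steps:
I(G, Y) = -6*Y + 60*G (I(G, Y) = (59*G - 6*Y) + G = (-6*Y + 59*G) + G = -6*Y + 60*G)
K(P) = P + P**2 (K(P) = P**2 + P = P + P**2)
I(-61, 224) + K(-40) = (-6*224 + 60*(-61)) - 40*(1 - 40) = (-1344 - 3660) - 40*(-39) = -5004 + 1560 = -3444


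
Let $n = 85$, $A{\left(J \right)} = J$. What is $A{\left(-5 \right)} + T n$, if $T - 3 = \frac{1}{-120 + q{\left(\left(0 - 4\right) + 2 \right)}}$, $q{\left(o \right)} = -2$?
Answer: $\frac{30415}{122} \approx 249.3$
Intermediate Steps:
$T = \frac{365}{122}$ ($T = 3 + \frac{1}{-120 - 2} = 3 + \frac{1}{-122} = 3 - \frac{1}{122} = \frac{365}{122} \approx 2.9918$)
$A{\left(-5 \right)} + T n = -5 + \frac{365}{122} \cdot 85 = -5 + \frac{31025}{122} = \frac{30415}{122}$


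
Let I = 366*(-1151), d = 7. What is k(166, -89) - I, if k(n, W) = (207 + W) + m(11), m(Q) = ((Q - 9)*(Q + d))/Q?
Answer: 4635260/11 ≈ 4.2139e+5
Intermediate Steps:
m(Q) = (-9 + Q)*(7 + Q)/Q (m(Q) = ((Q - 9)*(Q + 7))/Q = ((-9 + Q)*(7 + Q))/Q = (-9 + Q)*(7 + Q)/Q)
I = -421266
k(n, W) = 2313/11 + W (k(n, W) = (207 + W) + (-2 + 11 - 63/11) = (207 + W) + 36/11 = 2313/11 + W)
k(166, -89) - I = (2313/11 - 89) - 1*(-421266) = 1334/11 + 421266 = 4635260/11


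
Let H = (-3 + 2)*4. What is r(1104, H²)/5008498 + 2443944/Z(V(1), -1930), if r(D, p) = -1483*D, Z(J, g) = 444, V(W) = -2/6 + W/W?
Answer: 509990071046/92657213 ≈ 5504.1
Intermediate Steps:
V(W) = ⅔ (V(W) = -2*⅙ + 1 = -⅓ + 1 = ⅔)
H = -4 (H = -1*4 = -4)
r(1104, H²)/5008498 + 2443944/Z(V(1), -1930) = -1483*1104/5008498 + 2443944/444 = -1637232*1/5008498 + 2443944*(1/444) = -818616/2504249 + 203662/37 = 509990071046/92657213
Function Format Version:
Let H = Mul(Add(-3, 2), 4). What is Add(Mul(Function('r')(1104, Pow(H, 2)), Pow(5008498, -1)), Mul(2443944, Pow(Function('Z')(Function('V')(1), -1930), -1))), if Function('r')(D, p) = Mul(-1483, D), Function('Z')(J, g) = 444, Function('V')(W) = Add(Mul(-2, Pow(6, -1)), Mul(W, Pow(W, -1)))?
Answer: Rational(509990071046, 92657213) ≈ 5504.1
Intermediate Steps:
Function('V')(W) = Rational(2, 3) (Function('V')(W) = Add(Mul(-2, Rational(1, 6)), 1) = Add(Rational(-1, 3), 1) = Rational(2, 3))
H = -4 (H = Mul(-1, 4) = -4)
Add(Mul(Function('r')(1104, Pow(H, 2)), Pow(5008498, -1)), Mul(2443944, Pow(Function('Z')(Function('V')(1), -1930), -1))) = Add(Mul(Mul(-1483, 1104), Pow(5008498, -1)), Mul(2443944, Pow(444, -1))) = Add(Mul(-1637232, Rational(1, 5008498)), Mul(2443944, Rational(1, 444))) = Add(Rational(-818616, 2504249), Rational(203662, 37)) = Rational(509990071046, 92657213)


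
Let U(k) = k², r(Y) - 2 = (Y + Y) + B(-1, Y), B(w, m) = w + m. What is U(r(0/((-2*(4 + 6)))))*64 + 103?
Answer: 167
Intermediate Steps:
B(w, m) = m + w
r(Y) = 1 + 3*Y (r(Y) = 2 + ((Y + Y) + (Y - 1)) = 2 + (2*Y + (-1 + Y)) = 2 + (-1 + 3*Y) = 1 + 3*Y)
U(r(0/((-2*(4 + 6)))))*64 + 103 = (1 + 3*(0/((-2*(4 + 6)))))²*64 + 103 = (1 + 3*(0/((-2*10))))²*64 + 103 = (1 + 3*(0/(-20)))²*64 + 103 = (1 + 3*(0*(-1/20)))²*64 + 103 = (1 + 3*0)²*64 + 103 = (1 + 0)²*64 + 103 = 1²*64 + 103 = 1*64 + 103 = 64 + 103 = 167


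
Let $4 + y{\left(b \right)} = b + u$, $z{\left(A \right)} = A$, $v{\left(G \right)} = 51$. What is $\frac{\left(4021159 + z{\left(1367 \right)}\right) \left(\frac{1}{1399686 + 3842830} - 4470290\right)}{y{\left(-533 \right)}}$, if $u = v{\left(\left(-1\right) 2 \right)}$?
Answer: $\frac{15711696162901828019}{424643796} \approx 3.7 \cdot 10^{10}$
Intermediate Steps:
$u = 51$
$y{\left(b \right)} = 47 + b$ ($y{\left(b \right)} = -4 + \left(b + 51\right) = -4 + \left(51 + b\right) = 47 + b$)
$\frac{\left(4021159 + z{\left(1367 \right)}\right) \left(\frac{1}{1399686 + 3842830} - 4470290\right)}{y{\left(-533 \right)}} = \frac{\left(4021159 + 1367\right) \left(\frac{1}{1399686 + 3842830} - 4470290\right)}{47 - 533} = \frac{4022526 \left(\frac{1}{5242516} - 4470290\right)}{-486} = 4022526 \left(\frac{1}{5242516} - 4470290\right) \left(- \frac{1}{486}\right) = 4022526 \left(- \frac{23435566849639}{5242516}\right) \left(- \frac{1}{486}\right) = \left(- \frac{47135088488705484057}{2621258}\right) \left(- \frac{1}{486}\right) = \frac{15711696162901828019}{424643796}$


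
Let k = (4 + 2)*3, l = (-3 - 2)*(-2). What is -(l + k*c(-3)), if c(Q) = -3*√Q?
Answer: -10 + 54*I*√3 ≈ -10.0 + 93.531*I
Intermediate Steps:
l = 10 (l = -5*(-2) = 10)
k = 18 (k = 6*3 = 18)
-(l + k*c(-3)) = -(10 + 18*(-3*I*√3)) = -(10 - 54*I*√3) = -10 + 54*I*√3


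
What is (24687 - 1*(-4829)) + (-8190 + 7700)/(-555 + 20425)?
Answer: 58648243/1987 ≈ 29516.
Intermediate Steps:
(24687 - 1*(-4829)) + (-8190 + 7700)/(-555 + 20425) = (24687 + 4829) - 490/19870 = 29516 - 490*1/19870 = 29516 - 49/1987 = 58648243/1987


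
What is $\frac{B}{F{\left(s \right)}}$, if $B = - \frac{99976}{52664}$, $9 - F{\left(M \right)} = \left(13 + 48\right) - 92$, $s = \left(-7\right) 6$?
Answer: $- \frac{12497}{263320} \approx -0.047459$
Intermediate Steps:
$s = -42$
$F{\left(M \right)} = 40$ ($F{\left(M \right)} = 9 - \left(\left(13 + 48\right) - 92\right) = 9 - \left(61 - 92\right) = 9 - -31 = 9 + 31 = 40$)
$B = - \frac{12497}{6583}$ ($B = \left(-99976\right) \frac{1}{52664} = - \frac{12497}{6583} \approx -1.8984$)
$\frac{B}{F{\left(s \right)}} = - \frac{12497}{6583 \cdot 40} = \left(- \frac{12497}{6583}\right) \frac{1}{40} = - \frac{12497}{263320}$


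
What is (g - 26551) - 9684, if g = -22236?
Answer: -58471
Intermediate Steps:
(g - 26551) - 9684 = (-22236 - 26551) - 9684 = -48787 - 9684 = -58471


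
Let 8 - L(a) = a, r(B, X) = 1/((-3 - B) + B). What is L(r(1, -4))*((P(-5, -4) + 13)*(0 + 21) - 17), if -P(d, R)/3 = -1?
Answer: 7975/3 ≈ 2658.3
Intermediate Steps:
P(d, R) = 3 (P(d, R) = -3*(-1) = 3)
r(B, X) = -1/3 (r(B, X) = 1/(-3) = -1/3)
L(a) = 8 - a
L(r(1, -4))*((P(-5, -4) + 13)*(0 + 21) - 17) = (8 - 1*(-1/3))*((3 + 13)*(0 + 21) - 17) = (8 + 1/3)*(16*21 - 17) = 25*(336 - 17)/3 = (25/3)*319 = 7975/3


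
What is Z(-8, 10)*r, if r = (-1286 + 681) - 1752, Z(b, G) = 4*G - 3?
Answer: -87209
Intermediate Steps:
Z(b, G) = -3 + 4*G
r = -2357 (r = -605 - 1752 = -2357)
Z(-8, 10)*r = (-3 + 4*10)*(-2357) = (-3 + 40)*(-2357) = 37*(-2357) = -87209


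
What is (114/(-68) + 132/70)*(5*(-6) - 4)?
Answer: -249/35 ≈ -7.1143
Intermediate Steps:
(114/(-68) + 132/70)*(5*(-6) - 4) = (114*(-1/68) + 132*(1/70))*(-30 - 4) = (-57/34 + 66/35)*(-34) = (249/1190)*(-34) = -249/35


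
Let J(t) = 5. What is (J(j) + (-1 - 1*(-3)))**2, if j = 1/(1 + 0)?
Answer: 49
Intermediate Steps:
j = 1 (j = 1/1 = 1)
(J(j) + (-1 - 1*(-3)))**2 = (5 + (-1 - 1*(-3)))**2 = (5 + (-1 + 3))**2 = (5 + 2)**2 = 7**2 = 49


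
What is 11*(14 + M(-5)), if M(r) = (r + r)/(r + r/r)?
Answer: 363/2 ≈ 181.50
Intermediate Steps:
M(r) = 2*r/(1 + r) (M(r) = (2*r)/(r + 1) = (2*r)/(1 + r) = 2*r/(1 + r))
11*(14 + M(-5)) = 11*(14 + 2*(-5)/(1 - 5)) = 11*(14 + 2*(-5)/(-4)) = 11*(14 + 2*(-5)*(-1/4)) = 11*(14 + 5/2) = 11*(33/2) = 363/2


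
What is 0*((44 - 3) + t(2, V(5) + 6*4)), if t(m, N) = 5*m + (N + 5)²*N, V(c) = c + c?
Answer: 0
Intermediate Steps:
V(c) = 2*c
t(m, N) = 5*m + N*(5 + N)² (t(m, N) = 5*m + (5 + N)²*N = 5*m + N*(5 + N)²)
0*((44 - 3) + t(2, V(5) + 6*4)) = 0*((44 - 3) + (5*2 + (2*5 + 6*4)*(5 + (2*5 + 6*4))²)) = 0*(41 + (10 + (10 + 24)*(5 + (10 + 24))²)) = 0*(41 + (10 + 34*(5 + 34)²)) = 0*(41 + (10 + 34*39²)) = 0*(41 + (10 + 34*1521)) = 0*(41 + (10 + 51714)) = 0*(41 + 51724) = 0*51765 = 0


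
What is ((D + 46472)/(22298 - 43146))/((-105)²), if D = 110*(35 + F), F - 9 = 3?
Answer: -2869/12769400 ≈ -0.00022468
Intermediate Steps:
F = 12 (F = 9 + 3 = 12)
D = 5170 (D = 110*(35 + 12) = 110*47 = 5170)
((D + 46472)/(22298 - 43146))/((-105)²) = ((5170 + 46472)/(22298 - 43146))/((-105)²) = (51642/(-20848))/11025 = (51642*(-1/20848))*(1/11025) = -25821/10424*1/11025 = -2869/12769400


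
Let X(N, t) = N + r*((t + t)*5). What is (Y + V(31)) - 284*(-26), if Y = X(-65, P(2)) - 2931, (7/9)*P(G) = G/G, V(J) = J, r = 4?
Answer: 31293/7 ≈ 4470.4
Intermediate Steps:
P(G) = 9/7 (P(G) = 9*(G/G)/7 = (9/7)*1 = 9/7)
X(N, t) = N + 40*t (X(N, t) = N + 4*((t + t)*5) = N + 4*((2*t)*5) = N + 4*(10*t) = N + 40*t)
Y = -20612/7 (Y = (-65 + 40*(9/7)) - 2931 = (-65 + 360/7) - 2931 = -95/7 - 2931 = -20612/7 ≈ -2944.6)
(Y + V(31)) - 284*(-26) = (-20612/7 + 31) - 284*(-26) = -20395/7 + 7384 = 31293/7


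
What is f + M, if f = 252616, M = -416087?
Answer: -163471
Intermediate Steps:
f + M = 252616 - 416087 = -163471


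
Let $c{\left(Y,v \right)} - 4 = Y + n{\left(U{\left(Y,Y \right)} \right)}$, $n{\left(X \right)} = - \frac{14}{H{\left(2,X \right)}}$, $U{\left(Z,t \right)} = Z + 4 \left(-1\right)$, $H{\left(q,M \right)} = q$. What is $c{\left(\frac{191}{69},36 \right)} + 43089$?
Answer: $\frac{2973125}{69} \approx 43089.0$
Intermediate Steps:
$U{\left(Z,t \right)} = -4 + Z$ ($U{\left(Z,t \right)} = Z - 4 = -4 + Z$)
$n{\left(X \right)} = -7$ ($n{\left(X \right)} = - \frac{14}{2} = \left(-14\right) \frac{1}{2} = -7$)
$c{\left(Y,v \right)} = -3 + Y$ ($c{\left(Y,v \right)} = 4 + \left(Y - 7\right) = 4 + \left(-7 + Y\right) = -3 + Y$)
$c{\left(\frac{191}{69},36 \right)} + 43089 = \left(-3 + \frac{191}{69}\right) + 43089 = - \frac{16}{69} + 43089 = \frac{2973125}{69}$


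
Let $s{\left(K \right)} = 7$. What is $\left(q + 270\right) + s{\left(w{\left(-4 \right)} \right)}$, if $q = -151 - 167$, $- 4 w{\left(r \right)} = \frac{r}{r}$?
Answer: $-41$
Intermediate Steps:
$w{\left(r \right)} = - \frac{1}{4}$ ($w{\left(r \right)} = - \frac{r \frac{1}{r}}{4} = \left(- \frac{1}{4}\right) 1 = - \frac{1}{4}$)
$q = -318$
$\left(q + 270\right) + s{\left(w{\left(-4 \right)} \right)} = \left(-318 + 270\right) + 7 = -48 + 7 = -41$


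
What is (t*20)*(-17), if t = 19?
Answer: -6460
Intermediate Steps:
(t*20)*(-17) = (19*20)*(-17) = 380*(-17) = -6460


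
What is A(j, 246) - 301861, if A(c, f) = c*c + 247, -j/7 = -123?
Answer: 439707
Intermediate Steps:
j = 861 (j = -7*(-123) = 861)
A(c, f) = 247 + c² (A(c, f) = c² + 247 = 247 + c²)
A(j, 246) - 301861 = (247 + 861²) - 301861 = (247 + 741321) - 301861 = 741568 - 301861 = 439707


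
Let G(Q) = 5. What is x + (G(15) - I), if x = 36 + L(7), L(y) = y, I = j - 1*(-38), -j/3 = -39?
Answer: -107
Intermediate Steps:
j = 117 (j = -3*(-39) = 117)
I = 155 (I = 117 - 1*(-38) = 117 + 38 = 155)
x = 43 (x = 36 + 7 = 43)
x + (G(15) - I) = 43 + (5 - 1*155) = 43 + (5 - 155) = 43 - 150 = -107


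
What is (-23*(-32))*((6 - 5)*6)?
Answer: 4416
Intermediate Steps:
(-23*(-32))*((6 - 5)*6) = 736*(1*6) = 736*6 = 4416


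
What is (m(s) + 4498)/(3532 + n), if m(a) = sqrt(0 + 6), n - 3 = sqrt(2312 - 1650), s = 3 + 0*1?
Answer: (4498 + sqrt(6))/(3535 + sqrt(662)) ≈ 1.2639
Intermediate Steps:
s = 3 (s = 3 + 0 = 3)
n = 3 + sqrt(662) (n = 3 + sqrt(2312 - 1650) = 3 + sqrt(662) ≈ 28.729)
m(a) = sqrt(6)
(m(s) + 4498)/(3532 + n) = (sqrt(6) + 4498)/(3532 + (3 + sqrt(662))) = (4498 + sqrt(6))/(3535 + sqrt(662))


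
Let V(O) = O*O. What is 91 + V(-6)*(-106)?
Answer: -3725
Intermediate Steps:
V(O) = O²
91 + V(-6)*(-106) = 91 + (-6)²*(-106) = 91 + 36*(-106) = 91 - 3816 = -3725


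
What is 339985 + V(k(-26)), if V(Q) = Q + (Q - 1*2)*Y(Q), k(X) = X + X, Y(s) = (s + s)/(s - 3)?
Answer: 18690699/55 ≈ 3.3983e+5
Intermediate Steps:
Y(s) = 2*s/(-3 + s) (Y(s) = (2*s)/(-3 + s) = 2*s/(-3 + s))
k(X) = 2*X
V(Q) = Q + 2*Q*(-2 + Q)/(-3 + Q) (V(Q) = Q + (Q - 1*2)*(2*Q/(-3 + Q)) = Q + (Q - 2)*(2*Q/(-3 + Q)) = Q + (-2 + Q)*(2*Q/(-3 + Q)) = Q + 2*Q*(-2 + Q)/(-3 + Q))
339985 + V(k(-26)) = 339985 + (2*(-26))*(-7 + 3*(2*(-26)))/(-3 + 2*(-26)) = 339985 - 52*(-7 + 3*(-52))/(-3 - 52) = 339985 - 52*(-7 - 156)/(-55) = 339985 - 52*(-1/55)*(-163) = 339985 - 8476/55 = 18690699/55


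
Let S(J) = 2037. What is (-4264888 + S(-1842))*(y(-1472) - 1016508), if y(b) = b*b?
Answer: -4903455196876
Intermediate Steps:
y(b) = b**2
(-4264888 + S(-1842))*(y(-1472) - 1016508) = (-4264888 + 2037)*((-1472)**2 - 1016508) = -4262851*(2166784 - 1016508) = -4262851*1150276 = -4903455196876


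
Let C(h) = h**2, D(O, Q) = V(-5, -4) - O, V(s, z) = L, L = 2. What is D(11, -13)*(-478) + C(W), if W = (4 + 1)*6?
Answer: 5202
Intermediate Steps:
V(s, z) = 2
W = 30 (W = 5*6 = 30)
D(O, Q) = 2 - O
D(11, -13)*(-478) + C(W) = (2 - 1*11)*(-478) + 30**2 = (2 - 11)*(-478) + 900 = -9*(-478) + 900 = 4302 + 900 = 5202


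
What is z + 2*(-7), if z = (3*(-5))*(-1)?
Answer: 1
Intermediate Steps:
z = 15 (z = -15*(-1) = 15)
z + 2*(-7) = 15 + 2*(-7) = 15 - 14 = 1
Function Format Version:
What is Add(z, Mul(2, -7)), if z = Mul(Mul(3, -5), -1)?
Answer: 1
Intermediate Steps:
z = 15 (z = Mul(-15, -1) = 15)
Add(z, Mul(2, -7)) = Add(15, Mul(2, -7)) = Add(15, -14) = 1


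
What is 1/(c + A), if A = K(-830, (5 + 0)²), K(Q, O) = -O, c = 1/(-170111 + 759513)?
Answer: -589402/14735049 ≈ -0.040000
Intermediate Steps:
c = 1/589402 ≈ 1.6966e-6
A = -25 (A = -(5 + 0)² = -1*5² = -1*25 = -25)
1/(c + A) = 1/(1/589402 - 25) = 1/(-14735049/589402) = -589402/14735049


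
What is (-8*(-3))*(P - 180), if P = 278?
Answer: 2352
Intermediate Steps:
(-8*(-3))*(P - 180) = (-8*(-3))*(278 - 180) = 24*98 = 2352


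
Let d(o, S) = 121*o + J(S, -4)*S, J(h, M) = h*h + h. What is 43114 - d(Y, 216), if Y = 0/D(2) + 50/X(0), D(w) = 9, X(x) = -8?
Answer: -40321927/4 ≈ -1.0080e+7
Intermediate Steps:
J(h, M) = h + h² (J(h, M) = h² + h = h + h²)
Y = -25/4 (Y = 0/9 + 50/(-8) = 0*(⅑) + 50*(-⅛) = 0 - 25/4 = -25/4 ≈ -6.2500)
d(o, S) = 121*o + S²*(1 + S) (d(o, S) = 121*o + (S*(1 + S))*S = 121*o + S²*(1 + S))
43114 - d(Y, 216) = 43114 - (121*(-25/4) + 216²*(1 + 216)) = 43114 - (-3025/4 + 46656*217) = 43114 - (-3025/4 + 10124352) = 43114 - 1*40494383/4 = 43114 - 40494383/4 = -40321927/4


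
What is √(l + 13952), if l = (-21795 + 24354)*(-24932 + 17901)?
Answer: I*√17978377 ≈ 4240.1*I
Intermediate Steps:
l = -17992329 (l = 2559*(-7031) = -17992329)
√(l + 13952) = √(-17992329 + 13952) = √(-17978377) = I*√17978377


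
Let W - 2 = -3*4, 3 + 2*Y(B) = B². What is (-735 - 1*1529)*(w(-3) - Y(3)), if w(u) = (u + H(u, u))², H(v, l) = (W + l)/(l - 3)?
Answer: 46978/9 ≈ 5219.8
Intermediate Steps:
Y(B) = -3/2 + B²/2
W = -10 (W = 2 - 3*4 = 2 - 12 = -10)
H(v, l) = (-10 + l)/(-3 + l) (H(v, l) = (-10 + l)/(l - 3) = (-10 + l)/(-3 + l))
w(u) = (u + (-10 + u)/(-3 + u))²
(-735 - 1*1529)*(w(-3) - Y(3)) = (-735 - 1*1529)*((-10 - 3 - 3*(-3 - 3))²/(-3 - 3)² - (-3/2 + (½)*3²)) = (-735 - 1529)*((-10 - 3 - 3*(-6))²/(-6)² - (-3/2 + (½)*9)) = -2264*((-10 - 3 + 18)²/36 - (-3/2 + 9/2)) = -2264*((1/36)*5² - 1*3) = -2264*((1/36)*25 - 3) = -2264*(25/36 - 3) = -2264*(-83/36) = 46978/9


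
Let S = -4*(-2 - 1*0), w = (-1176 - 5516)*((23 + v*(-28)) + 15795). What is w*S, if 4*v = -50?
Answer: -865570048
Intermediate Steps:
v = -25/2 (v = (¼)*(-50) = -25/2 ≈ -12.500)
w = -108196256 (w = (-1176 - 5516)*((23 - 25/2*(-28)) + 15795) = -6692*((23 + 350) + 15795) = -6692*(373 + 15795) = -6692*16168 = -108196256)
S = 8 (S = -4*(-2 + 0) = -4*(-2) = 8)
w*S = -108196256*8 = -865570048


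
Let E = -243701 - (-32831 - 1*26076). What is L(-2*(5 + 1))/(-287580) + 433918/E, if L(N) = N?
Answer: -5199330038/2214294105 ≈ -2.3481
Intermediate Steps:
E = -184794 (E = -243701 - (-32831 - 26076) = -243701 - 1*(-58907) = -243701 + 58907 = -184794)
L(-2*(5 + 1))/(-287580) + 433918/E = -2*(5 + 1)/(-287580) + 433918/(-184794) = -2*6*(-1/287580) + 433918*(-1/184794) = -12*(-1/287580) - 216959/92397 = 1/23965 - 216959/92397 = -5199330038/2214294105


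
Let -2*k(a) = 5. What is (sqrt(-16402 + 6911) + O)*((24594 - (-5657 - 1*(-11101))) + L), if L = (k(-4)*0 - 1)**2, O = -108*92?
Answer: -190284336 + 19151*I*sqrt(9491) ≈ -1.9028e+8 + 1.8657e+6*I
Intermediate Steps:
k(a) = -5/2 (k(a) = -1/2*5 = -5/2)
O = -9936
L = 1 (L = (-5/2*0 - 1)**2 = (0 - 1)**2 = (-1)**2 = 1)
(sqrt(-16402 + 6911) + O)*((24594 - (-5657 - 1*(-11101))) + L) = (sqrt(-16402 + 6911) - 9936)*((24594 - (-5657 - 1*(-11101))) + 1) = (sqrt(-9491) - 9936)*((24594 - (-5657 + 11101)) + 1) = (I*sqrt(9491) - 9936)*((24594 - 1*5444) + 1) = (-9936 + I*sqrt(9491))*((24594 - 5444) + 1) = (-9936 + I*sqrt(9491))*(19150 + 1) = (-9936 + I*sqrt(9491))*19151 = -190284336 + 19151*I*sqrt(9491)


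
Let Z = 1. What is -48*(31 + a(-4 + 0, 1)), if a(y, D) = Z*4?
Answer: -1680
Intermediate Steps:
a(y, D) = 4 (a(y, D) = 1*4 = 4)
-48*(31 + a(-4 + 0, 1)) = -48*(31 + 4) = -48*35 = -1680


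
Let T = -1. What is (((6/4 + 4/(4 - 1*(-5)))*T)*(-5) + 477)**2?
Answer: 76755121/324 ≈ 2.3690e+5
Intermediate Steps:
(((6/4 + 4/(4 - 1*(-5)))*T)*(-5) + 477)**2 = (((6/4 + 4/(4 - 1*(-5)))*(-1))*(-5) + 477)**2 = (((6*(1/4) + 4/(4 + 5))*(-1))*(-5) + 477)**2 = (((3/2 + 4/9)*(-1))*(-5) + 477)**2 = (((35/18)*(-1))*(-5) + 477)**2 = (-35/18*(-5) + 477)**2 = (175/18 + 477)**2 = (8761/18)**2 = 76755121/324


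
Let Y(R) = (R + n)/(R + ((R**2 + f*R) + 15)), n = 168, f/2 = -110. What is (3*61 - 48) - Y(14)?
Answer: 385607/2855 ≈ 135.06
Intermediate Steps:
f = -220 (f = 2*(-110) = -220)
Y(R) = (168 + R)/(15 + R**2 - 219*R) (Y(R) = (R + 168)/(R + ((R**2 - 220*R) + 15)) = (168 + R)/(R + (15 + R**2 - 220*R)) = (168 + R)/(15 + R**2 - 219*R))
(3*61 - 48) - Y(14) = (3*61 - 48) - (168 + 14)/(15 + 14**2 - 219*14) = (183 - 48) - 182/(15 + 196 - 3066) = 135 - 182/(-2855) = 135 - (-1)*182/2855 = 135 - 1*(-182/2855) = 135 + 182/2855 = 385607/2855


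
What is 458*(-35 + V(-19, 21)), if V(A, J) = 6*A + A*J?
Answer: -250984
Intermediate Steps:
458*(-35 + V(-19, 21)) = 458*(-35 - 19*(6 + 21)) = 458*(-35 - 19*27) = 458*(-35 - 513) = 458*(-548) = -250984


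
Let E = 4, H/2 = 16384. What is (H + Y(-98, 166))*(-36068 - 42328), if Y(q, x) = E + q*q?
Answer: -3322108896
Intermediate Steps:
H = 32768 (H = 2*16384 = 32768)
Y(q, x) = 4 + q² (Y(q, x) = 4 + q*q = 4 + q²)
(H + Y(-98, 166))*(-36068 - 42328) = (32768 + (4 + (-98)²))*(-36068 - 42328) = (32768 + (4 + 9604))*(-78396) = (32768 + 9608)*(-78396) = 42376*(-78396) = -3322108896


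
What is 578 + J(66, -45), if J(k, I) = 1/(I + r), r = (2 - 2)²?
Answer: 26009/45 ≈ 577.98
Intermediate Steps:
r = 0 (r = 0² = 0)
J(k, I) = 1/I (J(k, I) = 1/(I + 0) = 1/I)
578 + J(66, -45) = 578 + 1/(-45) = 578 - 1/45 = 26009/45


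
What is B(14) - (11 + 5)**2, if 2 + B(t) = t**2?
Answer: -62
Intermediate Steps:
B(t) = -2 + t**2
B(14) - (11 + 5)**2 = (-2 + 14**2) - (11 + 5)**2 = (-2 + 196) - 1*16**2 = 194 - 1*256 = 194 - 256 = -62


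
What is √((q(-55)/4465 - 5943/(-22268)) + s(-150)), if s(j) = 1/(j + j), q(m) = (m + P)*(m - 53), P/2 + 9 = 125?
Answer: I*√247550190681738/7849470 ≈ 2.0044*I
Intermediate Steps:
P = 232 (P = -18 + 2*125 = -18 + 250 = 232)
q(m) = (-53 + m)*(232 + m) (q(m) = (m + 232)*(m - 53) = (232 + m)*(-53 + m) = (-53 + m)*(232 + m))
s(j) = 1/(2*j)
√((q(-55)/4465 - 5943/(-22268)) + s(-150)) = √(((-12296 + (-55)² + 179*(-55))/4465 - 5943/(-22268)) + (½)/(-150)) = √(((-12296 + 3025 - 9845)*(1/4465) - 5943*(-1/22268)) + (½)*(-1/150)) = √((-19116*1/4465 + 5943/22268) - 1/300) = √((-19116/4465 + 5943/22268) - 1/300) = √(-21007347/5232980 - 1/300) = √(-157685927/39247350) = I*√247550190681738/7849470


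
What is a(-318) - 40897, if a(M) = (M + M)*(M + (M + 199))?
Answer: 237035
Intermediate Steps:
a(M) = 2*M*(199 + 2*M) (a(M) = (2*M)*(M + (199 + M)) = (2*M)*(199 + 2*M) = 2*M*(199 + 2*M))
a(-318) - 40897 = 2*(-318)*(199 + 2*(-318)) - 40897 = 2*(-318)*(199 - 636) - 40897 = 2*(-318)*(-437) - 40897 = 277932 - 40897 = 237035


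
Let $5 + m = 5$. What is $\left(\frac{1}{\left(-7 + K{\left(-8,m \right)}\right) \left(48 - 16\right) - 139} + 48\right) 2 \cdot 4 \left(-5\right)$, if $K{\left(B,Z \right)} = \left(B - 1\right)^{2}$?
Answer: $- \frac{4279720}{2229} \approx -1920.0$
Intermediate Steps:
$m = 0$ ($m = -5 + 5 = 0$)
$K{\left(B,Z \right)} = \left(-1 + B\right)^{2}$
$\left(\frac{1}{\left(-7 + K{\left(-8,m \right)}\right) \left(48 - 16\right) - 139} + 48\right) 2 \cdot 4 \left(-5\right) = \left(\frac{1}{\left(-7 + \left(-1 - 8\right)^{2}\right) \left(48 - 16\right) - 139} + 48\right) 2 \cdot 4 \left(-5\right) = \left(\frac{1}{\left(-7 + \left(-9\right)^{2}\right) 32 - 139} + 48\right) 8 \left(-5\right) = \left(\frac{1}{\left(-7 + 81\right) 32 - 139} + 48\right) \left(-40\right) = \left(\frac{1}{74 \cdot 32 - 139} + 48\right) \left(-40\right) = \left(\frac{1}{2368 - 139} + 48\right) \left(-40\right) = \left(\frac{1}{2229} + 48\right) \left(-40\right) = \frac{106993}{2229} \left(-40\right) = - \frac{4279720}{2229}$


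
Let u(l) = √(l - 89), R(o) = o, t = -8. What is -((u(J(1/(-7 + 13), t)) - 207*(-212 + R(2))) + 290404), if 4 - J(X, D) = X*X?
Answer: -333874 - I*√3061/6 ≈ -3.3387e+5 - 9.2211*I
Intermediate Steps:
J(X, D) = 4 - X² (J(X, D) = 4 - X*X = 4 - X²)
u(l) = √(-89 + l)
-((u(J(1/(-7 + 13), t)) - 207*(-212 + R(2))) + 290404) = -((√(-89 + (4 - (1/(-7 + 13))²)) - 207*(-212 + 2)) + 290404) = -((√(-89 + (4 - (1/6)²)) - 207*(-210)) + 290404) = -((√(-89 + (4 - (⅙)²)) + 43470) + 290404) = -((√(-89 + (4 - 1*1/36)) + 43470) + 290404) = -((√(-89 + (4 - 1/36)) + 43470) + 290404) = -((√(-89 + 143/36) + 43470) + 290404) = -((√(-3061/36) + 43470) + 290404) = -((I*√3061/6 + 43470) + 290404) = -((43470 + I*√3061/6) + 290404) = -(333874 + I*√3061/6) = -333874 - I*√3061/6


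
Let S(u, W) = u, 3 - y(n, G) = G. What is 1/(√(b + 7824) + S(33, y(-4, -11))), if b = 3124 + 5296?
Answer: -33/15155 + 2*√4061/15155 ≈ 0.0062324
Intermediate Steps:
y(n, G) = 3 - G
b = 8420
1/(√(b + 7824) + S(33, y(-4, -11))) = 1/(√(8420 + 7824) + 33) = 1/(√16244 + 33) = 1/(2*√4061 + 33) = 1/(33 + 2*√4061)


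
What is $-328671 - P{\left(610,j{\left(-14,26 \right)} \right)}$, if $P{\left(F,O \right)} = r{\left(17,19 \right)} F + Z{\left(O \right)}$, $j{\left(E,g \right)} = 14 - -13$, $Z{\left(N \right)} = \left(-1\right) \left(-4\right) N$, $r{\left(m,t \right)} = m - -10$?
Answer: $-345249$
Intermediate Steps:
$r{\left(m,t \right)} = 10 + m$ ($r{\left(m,t \right)} = m + 10 = 10 + m$)
$Z{\left(N \right)} = 4 N$
$j{\left(E,g \right)} = 27$ ($j{\left(E,g \right)} = 14 + 13 = 27$)
$P{\left(F,O \right)} = 4 O + 27 F$ ($P{\left(F,O \right)} = \left(10 + 17\right) F + 4 O = 27 F + 4 O = 4 O + 27 F$)
$-328671 - P{\left(610,j{\left(-14,26 \right)} \right)} = -328671 - \left(4 \cdot 27 + 27 \cdot 610\right) = -328671 - \left(108 + 16470\right) = -328671 - 16578 = -345249$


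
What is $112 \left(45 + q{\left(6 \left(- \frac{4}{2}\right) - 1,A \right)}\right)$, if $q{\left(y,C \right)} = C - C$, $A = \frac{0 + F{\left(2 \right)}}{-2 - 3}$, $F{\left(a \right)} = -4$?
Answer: $5040$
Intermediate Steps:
$A = \frac{4}{5}$ ($A = \frac{0 - 4}{-2 - 3} = - \frac{4}{-5} = \left(-4\right) \left(- \frac{1}{5}\right) = \frac{4}{5} \approx 0.8$)
$q{\left(y,C \right)} = 0$
$112 \left(45 + q{\left(6 \left(- \frac{4}{2}\right) - 1,A \right)}\right) = 112 \left(45 + 0\right) = 112 \cdot 45 = 5040$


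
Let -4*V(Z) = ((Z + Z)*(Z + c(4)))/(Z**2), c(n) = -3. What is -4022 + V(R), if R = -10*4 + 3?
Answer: -148834/37 ≈ -4022.5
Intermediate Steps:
R = -37 (R = -5*8 + 3 = -40 + 3 = -37)
V(Z) = -(-3 + Z)/(2*Z) (V(Z) = -(Z + Z)*(Z - 3)/(4*(Z**2)) = -(2*Z)*(-3 + Z)/(4*Z**2) = -2*Z*(-3 + Z)/(4*Z**2) = -(-3 + Z)/(2*Z))
-4022 + V(R) = -4022 + (1/2)*(3 - 1*(-37))/(-37) = -4022 + (1/2)*(-1/37)*(3 + 37) = -4022 + (1/2)*(-1/37)*40 = -4022 - 20/37 = -148834/37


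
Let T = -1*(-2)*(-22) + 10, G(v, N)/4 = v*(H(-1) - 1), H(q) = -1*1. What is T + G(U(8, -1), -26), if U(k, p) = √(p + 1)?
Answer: -34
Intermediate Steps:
H(q) = -1
U(k, p) = √(1 + p)
G(v, N) = -8*v (G(v, N) = 4*(v*(-1 - 1)) = 4*(v*(-2)) = 4*(-2*v) = -8*v)
T = -34 (T = 2*(-22) + 10 = -44 + 10 = -34)
T + G(U(8, -1), -26) = -34 - 8*√(1 - 1) = -34 - 8*√0 = -34 - 8*0 = -34 + 0 = -34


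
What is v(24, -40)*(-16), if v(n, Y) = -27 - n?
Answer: 816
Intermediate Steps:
v(24, -40)*(-16) = (-27 - 1*24)*(-16) = (-27 - 24)*(-16) = -51*(-16) = 816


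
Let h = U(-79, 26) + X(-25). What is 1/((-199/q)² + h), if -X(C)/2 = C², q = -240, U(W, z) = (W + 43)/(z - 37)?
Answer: -633600/789490789 ≈ -0.00080254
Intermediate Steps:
U(W, z) = (43 + W)/(-37 + z)
X(C) = -2*C²
h = -13714/11 (h = (43 - 79)/(-37 + 26) - 2*(-25)² = -36/(-11) - 2*625 = -1/11*(-36) - 1250 = 36/11 - 1250 = -13714/11 ≈ -1246.7)
1/((-199/q)² + h) = 1/((-199/(-240))² - 13714/11) = 1/((-199*(-1/240))² - 13714/11) = 1/((199/240)² - 13714/11) = 1/(39601/57600 - 13714/11) = 1/(-789490789/633600) = -633600/789490789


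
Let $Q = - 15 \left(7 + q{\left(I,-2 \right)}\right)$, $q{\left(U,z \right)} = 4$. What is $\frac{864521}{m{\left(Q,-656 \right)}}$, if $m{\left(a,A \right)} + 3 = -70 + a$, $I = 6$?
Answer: $- \frac{123503}{34} \approx -3632.4$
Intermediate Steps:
$Q = -165$ ($Q = - 15 \left(7 + 4\right) = \left(-15\right) 11 = -165$)
$m{\left(a,A \right)} = -73 + a$ ($m{\left(a,A \right)} = -3 + \left(-70 + a\right) = -73 + a$)
$\frac{864521}{m{\left(Q,-656 \right)}} = \frac{864521}{-73 - 165} = \frac{864521}{-238} = 864521 \left(- \frac{1}{238}\right) = - \frac{123503}{34}$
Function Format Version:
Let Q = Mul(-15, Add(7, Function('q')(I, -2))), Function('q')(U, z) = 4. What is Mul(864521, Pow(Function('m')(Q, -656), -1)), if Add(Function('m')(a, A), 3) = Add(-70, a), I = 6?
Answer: Rational(-123503, 34) ≈ -3632.4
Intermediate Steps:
Q = -165 (Q = Mul(-15, Add(7, 4)) = Mul(-15, 11) = -165)
Function('m')(a, A) = Add(-73, a) (Function('m')(a, A) = Add(-3, Add(-70, a)) = Add(-73, a))
Mul(864521, Pow(Function('m')(Q, -656), -1)) = Mul(864521, Pow(Add(-73, -165), -1)) = Mul(864521, Pow(-238, -1)) = Mul(864521, Rational(-1, 238)) = Rational(-123503, 34)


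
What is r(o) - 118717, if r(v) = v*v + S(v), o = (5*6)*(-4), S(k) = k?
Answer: -104437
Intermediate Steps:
o = -120 (o = 30*(-4) = -120)
r(v) = v + v² (r(v) = v*v + v = v² + v = v + v²)
r(o) - 118717 = -120*(1 - 120) - 118717 = -120*(-119) - 118717 = 14280 - 118717 = -104437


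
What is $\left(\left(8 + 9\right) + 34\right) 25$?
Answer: $1275$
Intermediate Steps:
$\left(\left(8 + 9\right) + 34\right) 25 = \left(17 + 34\right) 25 = 51 \cdot 25 = 1275$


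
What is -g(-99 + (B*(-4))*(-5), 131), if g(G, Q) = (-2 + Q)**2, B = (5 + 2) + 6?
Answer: -16641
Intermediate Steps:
B = 13 (B = 7 + 6 = 13)
-g(-99 + (B*(-4))*(-5), 131) = -(-2 + 131)**2 = -1*129**2 = -1*16641 = -16641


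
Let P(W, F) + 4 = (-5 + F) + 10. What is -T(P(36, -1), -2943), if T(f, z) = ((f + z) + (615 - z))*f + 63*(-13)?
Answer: 819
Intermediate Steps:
P(W, F) = 1 + F (P(W, F) = -4 + ((-5 + F) + 10) = -4 + (5 + F) = 1 + F)
T(f, z) = -819 + f*(615 + f) (T(f, z) = (615 + f)*f - 819 = f*(615 + f) - 819 = -819 + f*(615 + f))
-T(P(36, -1), -2943) = -(-819 + (1 - 1)**2 + 615*(1 - 1)) = -(-819 + 0**2 + 615*0) = -(-819 + 0 + 0) = -1*(-819) = 819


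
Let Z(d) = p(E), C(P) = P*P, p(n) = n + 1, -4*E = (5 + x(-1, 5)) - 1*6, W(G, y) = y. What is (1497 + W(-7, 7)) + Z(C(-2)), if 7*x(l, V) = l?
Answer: 10537/7 ≈ 1505.3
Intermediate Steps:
x(l, V) = l/7
E = 2/7 (E = -((5 + (⅐)*(-1)) - 1*6)/4 = -((5 - ⅐) - 6)/4 = -(34/7 - 6)/4 = -¼*(-8/7) = 2/7 ≈ 0.28571)
p(n) = 1 + n
C(P) = P²
Z(d) = 9/7 (Z(d) = 1 + 2/7 = 9/7)
(1497 + W(-7, 7)) + Z(C(-2)) = (1497 + 7) + 9/7 = 1504 + 9/7 = 10537/7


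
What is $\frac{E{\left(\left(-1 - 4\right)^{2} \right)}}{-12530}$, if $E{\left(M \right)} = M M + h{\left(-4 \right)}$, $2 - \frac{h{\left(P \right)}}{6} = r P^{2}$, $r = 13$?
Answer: $\frac{611}{12530} \approx 0.048763$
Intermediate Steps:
$h{\left(P \right)} = 12 - 78 P^{2}$ ($h{\left(P \right)} = 12 - 6 \cdot 13 P^{2} = 12 - 78 P^{2}$)
$E{\left(M \right)} = -1236 + M^{2}$ ($E{\left(M \right)} = M M + \left(12 - 78 \left(-4\right)^{2}\right) = M^{2} + \left(12 - 1248\right) = M^{2} - 1236 = -1236 + M^{2}$)
$\frac{E{\left(\left(-1 - 4\right)^{2} \right)}}{-12530} = \frac{-1236 + \left(\left(-1 - 4\right)^{2}\right)^{2}}{-12530} = \left(-1236 + \left(\left(-5\right)^{2}\right)^{2}\right) \left(- \frac{1}{12530}\right) = \left(-1236 + 25^{2}\right) \left(- \frac{1}{12530}\right) = \left(-1236 + 625\right) \left(- \frac{1}{12530}\right) = \left(-611\right) \left(- \frac{1}{12530}\right) = \frac{611}{12530}$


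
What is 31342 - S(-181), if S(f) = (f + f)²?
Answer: -99702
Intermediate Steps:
S(f) = 4*f² (S(f) = (2*f)² = 4*f²)
31342 - S(-181) = 31342 - 4*(-181)² = 31342 - 4*32761 = 31342 - 1*131044 = 31342 - 131044 = -99702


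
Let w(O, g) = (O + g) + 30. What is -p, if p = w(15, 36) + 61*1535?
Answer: -93716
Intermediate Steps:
w(O, g) = 30 + O + g
p = 93716 (p = (30 + 15 + 36) + 61*1535 = 81 + 93635 = 93716)
-p = -1*93716 = -93716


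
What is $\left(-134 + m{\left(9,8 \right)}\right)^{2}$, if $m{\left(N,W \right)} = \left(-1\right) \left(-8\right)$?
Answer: $15876$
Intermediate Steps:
$m{\left(N,W \right)} = 8$
$\left(-134 + m{\left(9,8 \right)}\right)^{2} = \left(-134 + 8\right)^{2} = \left(-126\right)^{2} = 15876$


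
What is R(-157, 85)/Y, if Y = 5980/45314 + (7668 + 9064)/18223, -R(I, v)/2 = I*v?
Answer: 5509863729295/216791847 ≈ 25415.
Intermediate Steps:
R(I, v) = -2*I*v
Y = 433583694/412878511 (Y = 5980*(1/45314) + 16732*(1/18223) = 2990/22657 + 16732/18223 = 433583694/412878511 ≈ 1.0501)
R(-157, 85)/Y = (-2*(-157)*85)/(433583694/412878511) = 26690*(412878511/433583694) = 5509863729295/216791847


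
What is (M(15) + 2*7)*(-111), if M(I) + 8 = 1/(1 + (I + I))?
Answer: -20757/31 ≈ -669.58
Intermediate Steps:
M(I) = -8 + 1/(1 + 2*I) (M(I) = -8 + 1/(1 + (I + I)) = -8 + 1/(1 + 2*I))
(M(15) + 2*7)*(-111) = ((-7 - 16*15)/(1 + 2*15) + 2*7)*(-111) = ((-7 - 240)/(1 + 30) + 14)*(-111) = (-247/31 + 14)*(-111) = (187/31)*(-111) = -20757/31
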